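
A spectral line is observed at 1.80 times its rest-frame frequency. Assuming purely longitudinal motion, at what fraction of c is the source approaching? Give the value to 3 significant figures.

f_obs/f_src = √((1+β)/(1−β)) = 1.80  ⇒  (1+β)/(1−β) = 3.2400
β = |1 − D²|/(1 + D²) = |1 − 3.2400|/(1 + 3.2400) = 0.528

β ≈ 0.528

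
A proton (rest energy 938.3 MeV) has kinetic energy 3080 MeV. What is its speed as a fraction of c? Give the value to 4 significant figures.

β ≈ 0.9724

γ = 1 + K/(m₀c²) = 1 + 3080/938.3 = 4.28253
β = √(1 − 1/γ²) = 0.9724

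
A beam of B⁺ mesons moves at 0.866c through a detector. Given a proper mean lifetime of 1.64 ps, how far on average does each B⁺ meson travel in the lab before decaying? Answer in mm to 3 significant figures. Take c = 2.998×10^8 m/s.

γ = 1/√(1 − 0.866²) = 1.9998
Dilated lifetime: Δt = γτ₀ = 1.9998 × 1.64 ps = 3.2797 ps
d = vΔt = 0.866c × 3.2797 ps = 2.5963×10^8 m/s × 3.2797×10^-12 s = 0.852 mm

d ≈ 0.852 mm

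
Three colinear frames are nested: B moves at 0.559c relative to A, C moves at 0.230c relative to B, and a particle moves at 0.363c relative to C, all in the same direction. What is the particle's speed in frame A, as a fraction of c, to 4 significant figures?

Compose boost 2: (0.230 + 0.559)/(1 + 0.230×0.559) = 0.7890/1.12857 = 0.699115
Compose boost 3: (0.363 + 0.699115)/(1 + 0.363×0.699115) = 1.06211/1.25378 = 0.8471

u ≈ 0.8471c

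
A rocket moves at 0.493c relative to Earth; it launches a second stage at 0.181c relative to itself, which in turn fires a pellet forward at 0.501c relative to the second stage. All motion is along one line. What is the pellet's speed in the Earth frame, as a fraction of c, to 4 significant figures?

u ≈ 0.8548c

Compose boost 2: (0.181 + 0.493)/(1 + 0.181×0.493) = 0.6740/1.08923 = 0.618784
Compose boost 3: (0.501 + 0.618784)/(1 + 0.501×0.618784) = 1.11978/1.31001 = 0.8548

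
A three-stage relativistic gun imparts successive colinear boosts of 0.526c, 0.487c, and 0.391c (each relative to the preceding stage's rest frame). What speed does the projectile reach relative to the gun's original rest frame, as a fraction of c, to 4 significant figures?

u ≈ 0.9104c

Compose boost 2: (0.487 + 0.526)/(1 + 0.487×0.526) = 1.013/1.25616 = 0.806425
Compose boost 3: (0.391 + 0.806425)/(1 + 0.391×0.806425) = 1.19742/1.31531 = 0.9104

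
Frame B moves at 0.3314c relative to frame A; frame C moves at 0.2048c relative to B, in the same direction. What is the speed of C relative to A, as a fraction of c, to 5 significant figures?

u ≈ 0.50212c

Compose boost 2: (0.2048 + 0.3314)/(1 + 0.2048×0.3314) = 0.53620/1.067871 = 0.50212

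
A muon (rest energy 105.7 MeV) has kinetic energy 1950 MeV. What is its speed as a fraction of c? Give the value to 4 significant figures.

β ≈ 0.9987

γ = 1 + K/(m₀c²) = 1 + 1950/105.7 = 19.4484
β = √(1 − 1/γ²) = 0.9987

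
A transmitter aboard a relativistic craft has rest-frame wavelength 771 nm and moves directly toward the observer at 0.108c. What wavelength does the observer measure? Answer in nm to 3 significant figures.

λ_obs ≈ 692 nm

Relativistic Doppler: λ_obs = λ_src √((1−β)/(1+β))
= 771 × √(0.89200/1.1080) = 771 × 0.89725 = 692 nm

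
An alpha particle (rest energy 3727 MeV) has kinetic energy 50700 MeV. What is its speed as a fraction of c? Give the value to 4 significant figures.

β ≈ 0.9977

γ = 1 + K/(m₀c²) = 1 + 50700/3727 = 14.6034
β = √(1 − 1/γ²) = 0.9977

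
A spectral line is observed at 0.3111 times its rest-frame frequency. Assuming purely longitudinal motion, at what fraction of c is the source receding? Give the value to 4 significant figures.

f_obs/f_src = √((1−β)/(1+β)) = 0.3111  ⇒  (1−β)/(1+β) = 0.0967832
β = |1 − D²|/(1 + D²) = |1 − 0.0967832|/(1 + 0.0967832) = 0.8235

β ≈ 0.8235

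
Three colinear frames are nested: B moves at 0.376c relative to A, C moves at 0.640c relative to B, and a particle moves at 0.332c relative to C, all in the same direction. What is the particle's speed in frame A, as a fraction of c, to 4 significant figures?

u ≈ 0.9049c

Compose boost 2: (0.640 + 0.376)/(1 + 0.640×0.376) = 1.016/1.24064 = 0.818932
Compose boost 3: (0.332 + 0.818932)/(1 + 0.332×0.818932) = 1.15093/1.27189 = 0.9049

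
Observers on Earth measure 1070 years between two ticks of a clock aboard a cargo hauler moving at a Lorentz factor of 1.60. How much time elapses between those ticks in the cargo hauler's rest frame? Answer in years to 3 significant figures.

γ = 1.60 (given)
Proper time: τ₀ = Δt/γ = 1070/1.60 = 669 years

τ₀ ≈ 669 years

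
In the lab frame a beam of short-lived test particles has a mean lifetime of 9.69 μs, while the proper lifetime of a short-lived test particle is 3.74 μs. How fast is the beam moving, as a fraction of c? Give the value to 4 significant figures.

γ = Δt/τ₀ = 9.69/3.74 = 2.59091
β = √(1 − 1/γ²) = √(1 − 1/2.59091²) = 0.9225

β ≈ 0.9225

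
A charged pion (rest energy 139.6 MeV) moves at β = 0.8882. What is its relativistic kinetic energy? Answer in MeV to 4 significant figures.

K ≈ 164.2 MeV

γ = 1/√(1 − 0.8882²) = 2.17648
K = (γ − 1)m₀c² = (2.17648 − 1) × 139.6 MeV = 1.17648 × 139.6 MeV = 164.2 MeV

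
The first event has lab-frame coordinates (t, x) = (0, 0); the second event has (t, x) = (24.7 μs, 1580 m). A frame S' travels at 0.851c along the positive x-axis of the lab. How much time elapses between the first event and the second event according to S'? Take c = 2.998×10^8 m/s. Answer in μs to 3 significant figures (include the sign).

γ = 1/√(1 − 0.851²) = 1.9042
Δt' = γ(Δt − vΔx/c²) = 1.9042 × (24.7 μs − 0.851×1580 m / (2.998×10^8 m/s))
= 1.9042 × (20.215 μs) = 38.5 μs

Δt' ≈ 38.5 μs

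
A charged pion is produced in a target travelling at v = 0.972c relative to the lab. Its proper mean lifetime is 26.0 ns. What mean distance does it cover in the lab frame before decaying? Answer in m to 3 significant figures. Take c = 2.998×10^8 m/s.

γ = 1/√(1 − 0.972²) = 4.2557
Dilated lifetime: Δt = γτ₀ = 4.2557 × 26.0 ns = 110.65 ns
d = vΔt = 0.972c × 110.65 ns = 2.9141×10^8 m/s × 1.1065×10^-7 s = 32.2 m

d ≈ 32.2 m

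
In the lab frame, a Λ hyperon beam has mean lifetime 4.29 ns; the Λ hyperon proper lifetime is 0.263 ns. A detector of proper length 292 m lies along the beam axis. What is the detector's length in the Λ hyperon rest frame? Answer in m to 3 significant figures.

L ≈ 17.9 m

Time dilation ⇒ γ = Δt/τ₀ = 4.29/0.263 = 16.312
Length contraction: L = L₀/γ = 292/16.312 = 17.9 m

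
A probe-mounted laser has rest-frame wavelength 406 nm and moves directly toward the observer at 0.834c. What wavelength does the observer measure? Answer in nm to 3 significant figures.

λ_obs ≈ 122 nm

Relativistic Doppler: λ_obs = λ_src √((1−β)/(1+β))
= 406 × √(0.16600/1.8340) = 406 × 0.30085 = 122 nm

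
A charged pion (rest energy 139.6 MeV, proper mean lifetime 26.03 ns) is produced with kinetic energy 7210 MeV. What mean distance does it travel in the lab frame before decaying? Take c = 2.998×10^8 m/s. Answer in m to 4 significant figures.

d ≈ 410.8 m

γ = 1 + K/(m₀c²) = 1 + 7210/139.6 = 52.6476
β = √(1 − 1/γ²) = 0.999820
Dilated lifetime: γτ₀ = 52.6476 × 26.03 ns = 1370.42 ns
d = βc·γτ₀ = 0.999820 × (2.998×10^8 m/s) × 1.37042×10^-6 s = 410.8 m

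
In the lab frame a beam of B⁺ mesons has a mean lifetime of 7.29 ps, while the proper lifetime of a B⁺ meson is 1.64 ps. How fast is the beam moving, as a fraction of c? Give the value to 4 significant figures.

β ≈ 0.9744

γ = Δt/τ₀ = 7.29/1.64 = 4.44512
β = √(1 − 1/γ²) = √(1 − 1/4.44512²) = 0.9744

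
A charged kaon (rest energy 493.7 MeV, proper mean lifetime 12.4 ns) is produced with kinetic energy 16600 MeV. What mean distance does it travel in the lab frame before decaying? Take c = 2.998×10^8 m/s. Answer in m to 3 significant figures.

d ≈ 129 m

γ = 1 + K/(m₀c²) = 1 + 16600/493.7 = 34.624
β = √(1 − 1/γ²) = 0.99958
Dilated lifetime: γτ₀ = 34.624 × 12.4 ns = 429.33 ns
d = βc·γτ₀ = 0.99958 × (2.998×10^8 m/s) × 4.2933×10^-7 s = 129 m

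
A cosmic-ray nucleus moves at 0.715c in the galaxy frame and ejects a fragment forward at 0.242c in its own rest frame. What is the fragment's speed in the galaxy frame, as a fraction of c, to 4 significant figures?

u ≈ 0.8158c

Compose boost 2: (0.242 + 0.715)/(1 + 0.242×0.715) = 0.9570/1.17303 = 0.8158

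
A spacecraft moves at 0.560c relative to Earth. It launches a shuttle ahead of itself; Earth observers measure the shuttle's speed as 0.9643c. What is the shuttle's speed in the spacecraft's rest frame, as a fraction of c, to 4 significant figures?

u' ≈ 0.8789c

Inverse velocity addition: u' = (u − v)/(1 − uv/c²)
= (0.9643 − 0.560)/(1 − 0.9643×0.560) = 0.4043/0.459992 = 0.8789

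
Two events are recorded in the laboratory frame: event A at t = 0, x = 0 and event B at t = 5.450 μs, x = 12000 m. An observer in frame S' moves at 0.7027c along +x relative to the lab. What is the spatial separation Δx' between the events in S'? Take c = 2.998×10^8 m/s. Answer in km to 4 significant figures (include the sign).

Δx' ≈ 15.25 km

γ = 1/√(1 − 0.7027²) = 1.40551
Δx' = γ(Δx − vΔt) = 1.40551 × (12000 m − 0.7027×(2.998×10^8 m/s)×5.450×10^-6 s)
= 1.40551 × (10851.9 m) = 15.25 km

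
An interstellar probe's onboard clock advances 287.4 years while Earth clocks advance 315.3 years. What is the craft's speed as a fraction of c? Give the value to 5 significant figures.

β ≈ 0.41127

γ = Δt/τ₀ = 315.3/287.4 = 1.097077
β = √(1 − 1/γ²) = √(1 − 1/1.097077²) = 0.41127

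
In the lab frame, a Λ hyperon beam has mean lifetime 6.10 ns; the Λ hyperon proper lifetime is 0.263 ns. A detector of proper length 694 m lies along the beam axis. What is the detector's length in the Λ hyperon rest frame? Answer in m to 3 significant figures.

L ≈ 29.9 m

Time dilation ⇒ γ = Δt/τ₀ = 6.10/0.263 = 23.194
Length contraction: L = L₀/γ = 694/23.194 = 29.9 m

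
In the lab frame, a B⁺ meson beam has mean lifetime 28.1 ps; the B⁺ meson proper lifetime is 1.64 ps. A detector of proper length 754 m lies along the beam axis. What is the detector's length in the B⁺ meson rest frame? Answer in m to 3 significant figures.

Time dilation ⇒ γ = Δt/τ₀ = 28.1/1.64 = 17.134
Length contraction: L = L₀/γ = 754/17.134 = 44.0 m

L ≈ 44.0 m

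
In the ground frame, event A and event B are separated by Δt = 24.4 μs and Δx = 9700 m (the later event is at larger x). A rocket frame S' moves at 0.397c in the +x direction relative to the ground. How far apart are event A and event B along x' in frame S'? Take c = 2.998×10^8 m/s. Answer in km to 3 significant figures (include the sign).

Δx' ≈ 7.40 km

γ = 1/√(1 − 0.397²) = 1.0895
Δx' = γ(Δx − vΔt) = 1.0895 × (9700 m − 0.397×(2.998×10^8 m/s)×24.4×10^-6 s)
= 1.0895 × (6795.9 m) = 7.40 km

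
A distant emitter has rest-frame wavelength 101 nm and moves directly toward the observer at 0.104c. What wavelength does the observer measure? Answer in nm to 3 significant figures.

Relativistic Doppler: λ_obs = λ_src √((1−β)/(1+β))
= 101 × √(0.89600/1.1040) = 101 × 0.90089 = 91.0 nm

λ_obs ≈ 91.0 nm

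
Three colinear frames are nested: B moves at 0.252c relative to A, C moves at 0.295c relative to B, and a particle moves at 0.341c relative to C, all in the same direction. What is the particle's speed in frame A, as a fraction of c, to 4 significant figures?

Compose boost 2: (0.295 + 0.252)/(1 + 0.295×0.252) = 0.5470/1.07434 = 0.509150
Compose boost 3: (0.341 + 0.509150)/(1 + 0.341×0.509150) = 0.850150/1.17362 = 0.7244

u ≈ 0.7244c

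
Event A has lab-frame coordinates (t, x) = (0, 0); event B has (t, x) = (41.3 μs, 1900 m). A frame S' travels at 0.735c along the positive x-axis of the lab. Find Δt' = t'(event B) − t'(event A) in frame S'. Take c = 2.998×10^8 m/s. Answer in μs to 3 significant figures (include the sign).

γ = 1/√(1 − 0.735²) = 1.4748
Δt' = γ(Δt − vΔx/c²) = 1.4748 × (41.3 μs − 0.735×1900 m / (2.998×10^8 m/s))
= 1.4748 × (36.642 μs) = 54.0 μs

Δt' ≈ 54.0 μs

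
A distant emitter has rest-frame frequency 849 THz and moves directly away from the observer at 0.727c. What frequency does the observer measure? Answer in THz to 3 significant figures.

f_obs ≈ 338 THz

Relativistic Doppler: f_obs = f_src √((1−β)/(1+β))
= 849 × √(0.27300/1.7270) = 849 × 0.39759 = 338 THz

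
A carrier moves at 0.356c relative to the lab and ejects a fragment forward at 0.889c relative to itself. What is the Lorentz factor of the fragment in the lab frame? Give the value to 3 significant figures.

γ ≈ 3.08

u_lab = (0.889 + 0.356)/(1 + 0.889×0.356) = 1.245/1.31648 = 0.945701
γ = 1/√(1 − 0.945701²) = 3.08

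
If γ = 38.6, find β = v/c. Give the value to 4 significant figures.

β ≈ 0.9997

β = √(1 − 1/γ²) = √(1 − 1/38.6²) = √(0.999329) = 0.9997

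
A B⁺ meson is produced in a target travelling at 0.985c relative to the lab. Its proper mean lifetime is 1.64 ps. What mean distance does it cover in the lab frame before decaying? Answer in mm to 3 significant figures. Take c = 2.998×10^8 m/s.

d ≈ 2.81 mm

γ = 1/√(1 − 0.985²) = 5.7953
Dilated lifetime: Δt = γτ₀ = 5.7953 × 1.64 ps = 9.5043 ps
d = vΔt = 0.985c × 9.5043 ps = 2.9530×10^8 m/s × 9.5043×10^-12 s = 2.81 mm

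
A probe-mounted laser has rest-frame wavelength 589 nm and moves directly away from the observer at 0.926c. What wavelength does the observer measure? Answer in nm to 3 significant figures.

λ_obs ≈ 3000 nm

Relativistic Doppler: λ_obs = λ_src √((1+β)/(1−β))
= 589 × √(1.9260/0.074000) = 589 × 5.1017 = 3000 nm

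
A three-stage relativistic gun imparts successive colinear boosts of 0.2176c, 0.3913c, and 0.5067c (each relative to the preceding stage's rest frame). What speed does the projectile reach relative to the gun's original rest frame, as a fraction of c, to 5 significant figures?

u ≈ 0.83143c

Compose boost 2: (0.3913 + 0.2176)/(1 + 0.3913×0.2176) = 0.60890/1.085147 = 0.5611222
Compose boost 3: (0.5067 + 0.5611222)/(1 + 0.5067×0.5611222) = 1.067822/1.284321 = 0.83143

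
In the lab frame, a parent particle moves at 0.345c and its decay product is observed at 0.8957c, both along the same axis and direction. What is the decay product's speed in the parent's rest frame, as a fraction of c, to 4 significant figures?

u' ≈ 0.7970c

Inverse velocity addition: u' = (u − v)/(1 − uv/c²)
= (0.8957 − 0.345)/(1 − 0.8957×0.345) = 0.5507/0.690983 = 0.7970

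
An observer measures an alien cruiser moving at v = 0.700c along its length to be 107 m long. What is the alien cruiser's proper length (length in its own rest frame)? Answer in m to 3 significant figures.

L₀ ≈ 150 m

γ = 1/√(1 − 0.700²) = 1.4003
L₀ = γL = 1.4003 × 107 = 150 m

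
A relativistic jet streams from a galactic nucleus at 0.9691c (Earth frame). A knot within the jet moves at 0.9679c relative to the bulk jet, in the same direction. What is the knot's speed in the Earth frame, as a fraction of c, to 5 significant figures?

Relativistic velocity addition: u = (u' + v)/(1 + u'v/c²)
= (0.9679 + 0.9691)/(1 + 0.9679×0.9691) = 1.9370/1.937992 = 0.99949

u ≈ 0.99949c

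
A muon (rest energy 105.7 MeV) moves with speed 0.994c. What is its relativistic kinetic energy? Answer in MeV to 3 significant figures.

K ≈ 861 MeV

γ = 1/√(1 − 0.994²) = 9.1424
K = (γ − 1)m₀c² = (9.1424 − 1) × 105.7 MeV = 8.1424 × 105.7 MeV = 861 MeV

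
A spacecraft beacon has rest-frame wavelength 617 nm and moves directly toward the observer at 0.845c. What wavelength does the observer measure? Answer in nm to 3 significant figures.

Relativistic Doppler: λ_obs = λ_src √((1−β)/(1+β))
= 617 × √(0.15500/1.8450) = 617 × 0.28985 = 179 nm

λ_obs ≈ 179 nm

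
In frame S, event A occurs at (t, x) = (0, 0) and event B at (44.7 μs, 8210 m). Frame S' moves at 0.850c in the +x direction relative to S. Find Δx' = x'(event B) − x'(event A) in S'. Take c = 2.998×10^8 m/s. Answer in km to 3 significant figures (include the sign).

Δx' ≈ -6.04 km

γ = 1/√(1 − 0.850²) = 1.8983
Δx' = γ(Δx − vΔt) = 1.8983 × (8210 m − 0.850×(2.998×10^8 m/s)×44.7×10^-6 s)
= 1.8983 × (-3180.9 m) = -6.04 km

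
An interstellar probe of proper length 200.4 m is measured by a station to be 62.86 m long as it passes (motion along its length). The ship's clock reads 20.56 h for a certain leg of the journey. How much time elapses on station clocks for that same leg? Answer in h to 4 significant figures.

Length contraction ⇒ γ = L₀/L = 200.4/62.86 = 3.18804
Time dilation: Δt = γτ₀ = 3.18804 × 20.56 h = 65.55 h

Δt ≈ 65.55 h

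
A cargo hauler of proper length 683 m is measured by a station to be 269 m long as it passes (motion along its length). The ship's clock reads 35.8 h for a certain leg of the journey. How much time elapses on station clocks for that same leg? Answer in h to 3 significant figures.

Length contraction ⇒ γ = L₀/L = 683/269 = 2.5390
Time dilation: Δt = γτ₀ = 2.5390 × 35.8 h = 90.9 h

Δt ≈ 90.9 h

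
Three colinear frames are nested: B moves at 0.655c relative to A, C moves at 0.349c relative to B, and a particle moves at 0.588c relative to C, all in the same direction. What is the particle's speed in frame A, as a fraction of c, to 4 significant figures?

u ≈ 0.9491c

Compose boost 2: (0.349 + 0.655)/(1 + 0.349×0.655) = 1.004/1.22859 = 0.817194
Compose boost 3: (0.588 + 0.817194)/(1 + 0.588×0.817194) = 1.40519/1.48051 = 0.9491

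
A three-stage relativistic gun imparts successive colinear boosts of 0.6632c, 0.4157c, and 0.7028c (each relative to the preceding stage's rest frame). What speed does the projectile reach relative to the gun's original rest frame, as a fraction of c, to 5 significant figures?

u ≈ 0.97124c

Compose boost 2: (0.4157 + 0.6632)/(1 + 0.4157×0.6632) = 1.0789/1.275692 = 0.8457369
Compose boost 3: (0.7028 + 0.8457369)/(1 + 0.7028×0.8457369) = 1.548537/1.594384 = 0.97124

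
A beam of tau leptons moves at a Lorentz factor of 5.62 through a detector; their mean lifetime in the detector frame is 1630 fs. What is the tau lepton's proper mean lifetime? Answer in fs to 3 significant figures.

τ₀ ≈ 290 fs

γ = 5.62 (given)
Proper time: τ₀ = Δt/γ = 1630/5.62 = 290 fs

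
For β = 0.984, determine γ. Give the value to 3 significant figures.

γ = 1/√(1 − β²) = 1/√(1 − 0.984²) = 1/√(0.031744) = 5.61

γ ≈ 5.61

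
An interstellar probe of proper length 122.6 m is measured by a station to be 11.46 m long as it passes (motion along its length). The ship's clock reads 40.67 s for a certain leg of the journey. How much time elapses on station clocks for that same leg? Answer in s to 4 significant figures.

Length contraction ⇒ γ = L₀/L = 122.6/11.46 = 10.6981
Time dilation: Δt = γτ₀ = 10.6981 × 40.67 s = 435.1 s

Δt ≈ 435.1 s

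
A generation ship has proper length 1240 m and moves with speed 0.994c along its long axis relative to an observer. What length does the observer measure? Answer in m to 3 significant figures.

γ = 1/√(1 − 0.994²) = 9.1424
Length contraction: L = L₀/γ = 1240/9.1424 = 136 m

L ≈ 136 m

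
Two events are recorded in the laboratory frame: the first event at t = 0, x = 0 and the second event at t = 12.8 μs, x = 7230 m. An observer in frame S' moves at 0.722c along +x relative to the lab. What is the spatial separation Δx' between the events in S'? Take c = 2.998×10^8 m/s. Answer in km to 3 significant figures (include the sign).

γ = 1/√(1 − 0.722²) = 1.4453
Δx' = γ(Δx − vΔt) = 1.4453 × (7230 m − 0.722×(2.998×10^8 m/s)×12.8×10^-6 s)
= 1.4453 × (4459.4 m) = 6.45 km

Δx' ≈ 6.45 km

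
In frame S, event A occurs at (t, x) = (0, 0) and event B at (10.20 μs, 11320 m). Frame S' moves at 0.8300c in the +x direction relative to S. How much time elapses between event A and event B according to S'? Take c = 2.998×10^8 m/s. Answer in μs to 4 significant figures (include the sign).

γ = 1/√(1 − 0.8300²) = 1.79287
Δt' = γ(Δt − vΔx/c²) = 1.79287 × (10.20 μs − 0.8300×11320 m / (2.998×10^8 m/s))
= 1.79287 × (-21.1396 μs) = -37.90 μs

Δt' ≈ -37.90 μs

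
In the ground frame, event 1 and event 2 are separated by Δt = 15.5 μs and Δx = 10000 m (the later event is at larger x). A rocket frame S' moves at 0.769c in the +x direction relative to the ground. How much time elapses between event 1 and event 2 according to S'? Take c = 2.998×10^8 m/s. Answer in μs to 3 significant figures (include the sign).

Δt' ≈ -15.9 μs

γ = 1/√(1 − 0.769²) = 1.5643
Δt' = γ(Δt − vΔx/c²) = 1.5643 × (15.5 μs − 0.769×10000 m / (2.998×10^8 m/s))
= 1.5643 × (-10.150 μs) = -15.9 μs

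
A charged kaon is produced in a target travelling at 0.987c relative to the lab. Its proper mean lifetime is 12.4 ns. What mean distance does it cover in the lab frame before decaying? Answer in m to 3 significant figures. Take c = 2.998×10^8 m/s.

d ≈ 22.8 m

γ = 1/√(1 − 0.987²) = 6.2220
Dilated lifetime: Δt = γτ₀ = 6.2220 × 12.4 ns = 77.153 ns
d = vΔt = 0.987c × 77.153 ns = 2.9590×10^8 m/s × 7.7153×10^-8 s = 22.8 m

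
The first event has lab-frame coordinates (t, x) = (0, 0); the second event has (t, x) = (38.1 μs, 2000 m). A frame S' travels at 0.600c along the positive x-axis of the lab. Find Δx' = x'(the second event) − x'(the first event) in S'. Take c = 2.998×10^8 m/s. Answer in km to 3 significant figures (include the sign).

Δx' ≈ -6.07 km

γ = 1/√(1 − 0.600²) = 1.2500
Δx' = γ(Δx − vΔt) = 1.2500 × (2000 m − 0.600×(2.998×10^8 m/s)×38.1×10^-6 s)
= 1.2500 × (-4853.4 m) = -6.07 km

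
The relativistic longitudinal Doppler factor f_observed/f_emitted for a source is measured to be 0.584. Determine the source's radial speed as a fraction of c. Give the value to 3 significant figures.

β ≈ 0.491

f_obs/f_src = √((1−β)/(1+β)) = 0.584  ⇒  (1−β)/(1+β) = 0.34106
β = |1 − D²|/(1 + D²) = |1 − 0.34106|/(1 + 0.34106) = 0.491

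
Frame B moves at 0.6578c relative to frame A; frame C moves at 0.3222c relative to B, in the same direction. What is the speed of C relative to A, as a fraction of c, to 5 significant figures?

Compose boost 2: (0.3222 + 0.6578)/(1 + 0.3222×0.6578) = 0.98000/1.211943 = 0.80862

u ≈ 0.80862c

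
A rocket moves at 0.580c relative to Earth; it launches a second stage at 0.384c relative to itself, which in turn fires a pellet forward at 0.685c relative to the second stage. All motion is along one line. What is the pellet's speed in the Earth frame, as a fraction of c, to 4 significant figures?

u ≈ 0.9567c

Compose boost 2: (0.384 + 0.580)/(1 + 0.384×0.580) = 0.9640/1.22272 = 0.788406
Compose boost 3: (0.685 + 0.788406)/(1 + 0.685×0.788406) = 1.47341/1.54006 = 0.9567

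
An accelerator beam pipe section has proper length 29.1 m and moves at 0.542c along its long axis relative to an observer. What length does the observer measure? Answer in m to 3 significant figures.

γ = 1/√(1 − 0.542²) = 1.1899
Length contraction: L = L₀/γ = 29.1/1.1899 = 24.5 m

L ≈ 24.5 m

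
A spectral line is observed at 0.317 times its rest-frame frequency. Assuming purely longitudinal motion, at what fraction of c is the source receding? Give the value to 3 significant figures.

β ≈ 0.817

f_obs/f_src = √((1−β)/(1+β)) = 0.317  ⇒  (1−β)/(1+β) = 0.10049
β = |1 − D²|/(1 + D²) = |1 − 0.10049|/(1 + 0.10049) = 0.817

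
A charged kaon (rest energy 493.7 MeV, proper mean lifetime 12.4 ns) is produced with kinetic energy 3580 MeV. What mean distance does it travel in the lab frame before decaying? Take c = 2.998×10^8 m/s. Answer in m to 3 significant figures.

γ = 1 + K/(m₀c²) = 1 + 3580/493.7 = 8.2514
β = √(1 − 1/γ²) = 0.99263
Dilated lifetime: γτ₀ = 8.2514 × 12.4 ns = 102.32 ns
d = βc·γτ₀ = 0.99263 × (2.998×10^8 m/s) × 1.0232×10^-7 s = 30.4 m

d ≈ 30.4 m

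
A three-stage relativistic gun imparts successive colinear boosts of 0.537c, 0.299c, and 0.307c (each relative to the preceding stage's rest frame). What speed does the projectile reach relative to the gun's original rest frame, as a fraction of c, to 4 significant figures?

Compose boost 2: (0.299 + 0.537)/(1 + 0.299×0.537) = 0.8360/1.16056 = 0.720340
Compose boost 3: (0.307 + 0.720340)/(1 + 0.307×0.720340) = 1.02734/1.22114 = 0.8413

u ≈ 0.8413c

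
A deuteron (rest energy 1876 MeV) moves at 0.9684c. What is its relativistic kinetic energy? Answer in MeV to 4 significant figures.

K ≈ 5646 MeV

γ = 1/√(1 − 0.9684²) = 4.00959
K = (γ − 1)m₀c² = (4.00959 − 1) × 1876 MeV = 3.00959 × 1876 MeV = 5646 MeV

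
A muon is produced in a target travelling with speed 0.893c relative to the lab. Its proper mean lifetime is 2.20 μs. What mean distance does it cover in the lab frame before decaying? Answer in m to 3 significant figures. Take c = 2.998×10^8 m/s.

γ = 1/√(1 − 0.893²) = 2.2219
Dilated lifetime: Δt = γτ₀ = 2.2219 × 2.20 μs = 4.8883 μs
d = vΔt = 0.893c × 4.8883 μs = 2.6772×10^8 m/s × 4.8883×10^-6 s = 1310 m

d ≈ 1310 m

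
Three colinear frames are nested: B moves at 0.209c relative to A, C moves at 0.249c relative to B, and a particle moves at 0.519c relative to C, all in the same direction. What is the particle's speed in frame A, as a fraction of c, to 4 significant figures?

Compose boost 2: (0.249 + 0.209)/(1 + 0.249×0.209) = 0.4580/1.05204 = 0.435344
Compose boost 3: (0.519 + 0.435344)/(1 + 0.519×0.435344) = 0.954344/1.22594 = 0.7785

u ≈ 0.7785c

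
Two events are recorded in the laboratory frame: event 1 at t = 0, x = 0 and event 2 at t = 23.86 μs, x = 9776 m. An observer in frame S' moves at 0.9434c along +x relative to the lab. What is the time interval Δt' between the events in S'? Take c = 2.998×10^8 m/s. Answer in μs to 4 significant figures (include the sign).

Δt' ≈ -20.81 μs

γ = 1/√(1 − 0.9434²) = 3.01516
Δt' = γ(Δt − vΔx/c²) = 3.01516 × (23.86 μs − 0.9434×9776 m / (2.998×10^8 m/s))
= 3.01516 × (-6.90277 μs) = -20.81 μs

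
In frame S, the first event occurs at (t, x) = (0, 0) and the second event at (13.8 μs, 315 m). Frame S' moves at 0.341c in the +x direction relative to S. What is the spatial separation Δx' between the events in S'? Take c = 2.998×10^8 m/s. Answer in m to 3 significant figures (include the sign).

γ = 1/√(1 − 0.341²) = 1.0638
Δx' = γ(Δx − vΔt) = 1.0638 × (315 m − 0.341×(2.998×10^8 m/s)×13.8×10^-6 s)
= 1.0638 × (-1095.8 m) = -1170 m

Δx' ≈ -1170 m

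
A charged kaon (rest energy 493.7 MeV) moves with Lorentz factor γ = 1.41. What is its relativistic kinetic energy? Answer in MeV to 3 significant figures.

γ = 1.41 (given)
K = (γ − 1)m₀c² = (1.41 − 1) × 493.7 MeV = 0.41000 × 493.7 MeV = 202 MeV

K ≈ 202 MeV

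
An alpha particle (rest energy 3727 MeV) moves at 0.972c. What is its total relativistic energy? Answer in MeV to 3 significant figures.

E ≈ 15900 MeV

γ = 1/√(1 − 0.972²) = 4.2557
E = γm₀c² = 4.2557 × 3727 MeV = 15900 MeV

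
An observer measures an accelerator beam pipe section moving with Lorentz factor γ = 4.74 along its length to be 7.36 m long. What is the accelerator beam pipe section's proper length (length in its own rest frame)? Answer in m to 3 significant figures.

γ = 4.74 (given)
L₀ = γL = 4.74 × 7.36 = 34.9 m

L₀ ≈ 34.9 m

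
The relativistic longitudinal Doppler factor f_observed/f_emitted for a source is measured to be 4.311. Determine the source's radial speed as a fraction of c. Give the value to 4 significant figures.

f_obs/f_src = √((1+β)/(1−β)) = 4.311  ⇒  (1+β)/(1−β) = 18.5847
β = |1 − D²|/(1 + D²) = |1 − 18.5847|/(1 + 18.5847) = 0.8979

β ≈ 0.8979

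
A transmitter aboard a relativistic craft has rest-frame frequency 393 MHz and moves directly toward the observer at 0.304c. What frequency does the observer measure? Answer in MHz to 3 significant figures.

f_obs ≈ 538 MHz

Relativistic Doppler: f_obs = f_src √((1+β)/(1−β))
= 393 × √(1.3040/0.69600) = 393 × 1.3688 = 538 MHz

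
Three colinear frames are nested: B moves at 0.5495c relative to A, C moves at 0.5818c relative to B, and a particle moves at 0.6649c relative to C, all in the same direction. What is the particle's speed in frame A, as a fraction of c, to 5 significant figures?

u ≈ 0.96953c

Compose boost 2: (0.5818 + 0.5495)/(1 + 0.5818×0.5495) = 1.1313/1.319699 = 0.8572409
Compose boost 3: (0.6649 + 0.8572409)/(1 + 0.6649×0.8572409) = 1.522141/1.569979 = 0.96953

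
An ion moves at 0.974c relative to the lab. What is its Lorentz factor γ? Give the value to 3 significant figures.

γ ≈ 4.41

γ = 1/√(1 − β²) = 1/√(1 − 0.974²) = 1/√(0.051324) = 4.41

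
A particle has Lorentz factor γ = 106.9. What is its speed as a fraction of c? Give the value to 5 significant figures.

β = √(1 − 1/γ²) = √(1 − 1/106.9²) = √(0.9999125) = 0.99996

β ≈ 0.99996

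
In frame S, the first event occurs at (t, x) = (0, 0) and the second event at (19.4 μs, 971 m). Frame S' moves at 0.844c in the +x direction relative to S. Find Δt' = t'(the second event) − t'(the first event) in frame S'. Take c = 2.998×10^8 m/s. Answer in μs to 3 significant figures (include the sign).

Δt' ≈ 31.1 μs

γ = 1/√(1 − 0.844²) = 1.8645
Δt' = γ(Δt − vΔx/c²) = 1.8645 × (19.4 μs − 0.844×971 m / (2.998×10^8 m/s))
= 1.8645 × (16.666 μs) = 31.1 μs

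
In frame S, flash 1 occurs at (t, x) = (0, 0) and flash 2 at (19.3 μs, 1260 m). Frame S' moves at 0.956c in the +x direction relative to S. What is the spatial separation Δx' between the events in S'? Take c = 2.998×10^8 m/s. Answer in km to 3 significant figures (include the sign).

Δx' ≈ -14.6 km

γ = 1/√(1 − 0.956²) = 3.4087
Δx' = γ(Δx − vΔt) = 3.4087 × (1260 m − 0.956×(2.998×10^8 m/s)×19.3×10^-6 s)
= 3.4087 × (-4271.5 m) = -14.6 km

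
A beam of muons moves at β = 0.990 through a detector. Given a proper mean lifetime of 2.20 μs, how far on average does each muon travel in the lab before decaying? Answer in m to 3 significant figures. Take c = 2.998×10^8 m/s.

γ = 1/√(1 − 0.990²) = 7.0888
Dilated lifetime: Δt = γτ₀ = 7.0888 × 2.20 μs = 15.595 μs
d = vΔt = 0.990c × 15.595 μs = 2.9680×10^8 m/s × 1.5595×10^-5 s = 4630 m

d ≈ 4630 m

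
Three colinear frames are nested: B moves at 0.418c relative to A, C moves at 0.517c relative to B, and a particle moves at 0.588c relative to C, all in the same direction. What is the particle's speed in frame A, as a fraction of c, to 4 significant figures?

u ≈ 0.9344c

Compose boost 2: (0.517 + 0.418)/(1 + 0.517×0.418) = 0.9350/1.21611 = 0.768847
Compose boost 3: (0.588 + 0.768847)/(1 + 0.588×0.768847) = 1.35685/1.45208 = 0.9344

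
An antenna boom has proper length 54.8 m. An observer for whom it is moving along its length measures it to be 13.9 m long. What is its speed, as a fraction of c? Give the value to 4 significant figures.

β ≈ 0.9673

γ = L₀/L = 54.8/13.9 = 3.94245
β = √(1 − 1/γ²) = 0.9673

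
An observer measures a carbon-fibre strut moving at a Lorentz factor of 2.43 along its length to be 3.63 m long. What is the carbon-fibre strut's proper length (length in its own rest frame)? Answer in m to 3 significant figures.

L₀ ≈ 8.82 m

γ = 2.43 (given)
L₀ = γL = 2.43 × 3.63 = 8.82 m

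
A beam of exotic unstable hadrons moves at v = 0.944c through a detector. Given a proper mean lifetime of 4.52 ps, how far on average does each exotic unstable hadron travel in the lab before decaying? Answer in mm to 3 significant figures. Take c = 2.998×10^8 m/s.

d ≈ 3.88 mm

γ = 1/√(1 − 0.944²) = 3.0308
Dilated lifetime: Δt = γτ₀ = 3.0308 × 4.52 ps = 13.699 ps
d = vΔt = 0.944c × 13.699 ps = 2.8301×10^8 m/s × 1.3699×10^-11 s = 3.88 mm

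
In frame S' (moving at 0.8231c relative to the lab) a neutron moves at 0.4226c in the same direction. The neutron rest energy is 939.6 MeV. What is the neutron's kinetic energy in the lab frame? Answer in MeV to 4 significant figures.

u_lab = (0.4226 + 0.8231)/(1 + 0.4226×0.8231) = 0.9242181
γ = 1/√(1 − 0.9242181²) = 2.61873
K = (γ − 1)m₀c² = (2.61873 − 1) × 939.6 = 1.61873 × 939.6 = 1521 MeV

K ≈ 1521 MeV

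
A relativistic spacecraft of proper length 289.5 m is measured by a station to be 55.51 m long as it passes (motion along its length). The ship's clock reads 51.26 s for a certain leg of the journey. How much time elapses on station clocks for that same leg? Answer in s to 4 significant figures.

Length contraction ⇒ γ = L₀/L = 289.5/55.51 = 5.21528
Time dilation: Δt = γτ₀ = 5.21528 × 51.26 s = 267.3 s

Δt ≈ 267.3 s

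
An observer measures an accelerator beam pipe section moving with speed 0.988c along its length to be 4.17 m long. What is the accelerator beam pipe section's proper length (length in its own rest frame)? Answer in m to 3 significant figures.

γ = 1/√(1 − 0.988²) = 6.4744
L₀ = γL = 6.4744 × 4.17 = 27.0 m

L₀ ≈ 27.0 m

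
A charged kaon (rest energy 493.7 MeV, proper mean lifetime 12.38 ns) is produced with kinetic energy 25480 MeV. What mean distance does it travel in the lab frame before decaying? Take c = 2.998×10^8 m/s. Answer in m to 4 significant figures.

γ = 1 + K/(m₀c²) = 1 + 25480/493.7 = 52.6103
β = √(1 − 1/γ²) = 0.999819
Dilated lifetime: γτ₀ = 52.6103 × 12.38 ns = 651.315 ns
d = βc·γτ₀ = 0.999819 × (2.998×10^8 m/s) × 6.51315×10^-7 s = 195.2 m

d ≈ 195.2 m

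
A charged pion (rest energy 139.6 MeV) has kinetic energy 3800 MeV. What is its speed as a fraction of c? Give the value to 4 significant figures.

β ≈ 0.9994

γ = 1 + K/(m₀c²) = 1 + 3800/139.6 = 28.2206
β = √(1 − 1/γ²) = 0.9994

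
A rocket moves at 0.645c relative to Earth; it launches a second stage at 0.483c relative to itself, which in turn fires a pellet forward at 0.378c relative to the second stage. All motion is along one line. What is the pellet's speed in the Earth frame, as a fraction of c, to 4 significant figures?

Compose boost 2: (0.483 + 0.645)/(1 + 0.483×0.645) = 1.128/1.31154 = 0.860061
Compose boost 3: (0.378 + 0.860061)/(1 + 0.378×0.860061) = 1.23806/1.32510 = 0.9343

u ≈ 0.9343c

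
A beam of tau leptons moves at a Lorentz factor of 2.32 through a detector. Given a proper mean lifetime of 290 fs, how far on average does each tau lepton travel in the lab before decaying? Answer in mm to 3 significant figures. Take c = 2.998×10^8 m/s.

β = √(1 − 1/γ²) = √(1 − 1/2.32²) = 0.90234
Dilated lifetime: Δt = γτ₀ = 2.32 × 290 fs = 672.80 fs
d = vΔt = 0.90234c × 672.80 fs = 2.7052×10^8 m/s × 6.7280×10^-13 s = 0.182 mm

d ≈ 0.182 mm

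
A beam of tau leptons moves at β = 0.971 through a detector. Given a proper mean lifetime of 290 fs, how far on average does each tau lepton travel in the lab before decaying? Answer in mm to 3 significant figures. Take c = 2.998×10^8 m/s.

d ≈ 0.353 mm

γ = 1/√(1 − 0.971²) = 4.1827
Dilated lifetime: Δt = γτ₀ = 4.1827 × 290 fs = 1213.0 fs
d = vΔt = 0.971c × 1213.0 fs = 2.9111×10^8 m/s × 1.2130×10^-12 s = 0.353 mm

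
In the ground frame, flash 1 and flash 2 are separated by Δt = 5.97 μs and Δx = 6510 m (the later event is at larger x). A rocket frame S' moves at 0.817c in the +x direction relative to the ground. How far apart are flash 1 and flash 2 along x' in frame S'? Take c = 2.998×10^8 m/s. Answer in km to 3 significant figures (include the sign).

γ = 1/√(1 − 0.817²) = 1.7342
Δx' = γ(Δx − vΔt) = 1.7342 × (6510 m − 0.817×(2.998×10^8 m/s)×5.97×10^-6 s)
= 1.7342 × (5047.7 m) = 8.75 km

Δx' ≈ 8.75 km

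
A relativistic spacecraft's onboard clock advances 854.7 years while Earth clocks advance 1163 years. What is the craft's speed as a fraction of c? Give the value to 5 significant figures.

γ = Δt/τ₀ = 1163/854.7 = 1.360711
β = √(1 − 1/γ²) = √(1 − 1/1.360711²) = 0.67816

β ≈ 0.67816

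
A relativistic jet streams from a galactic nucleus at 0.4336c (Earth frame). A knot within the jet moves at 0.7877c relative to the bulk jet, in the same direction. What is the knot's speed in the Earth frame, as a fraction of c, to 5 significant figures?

u ≈ 0.91037c

Relativistic velocity addition: u = (u' + v)/(1 + u'v/c²)
= (0.7877 + 0.4336)/(1 + 0.7877×0.4336) = 1.2213/1.341547 = 0.91037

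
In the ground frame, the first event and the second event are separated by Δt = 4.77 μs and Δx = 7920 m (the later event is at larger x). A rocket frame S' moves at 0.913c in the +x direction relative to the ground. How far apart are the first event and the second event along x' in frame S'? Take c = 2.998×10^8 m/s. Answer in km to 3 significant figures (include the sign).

Δx' ≈ 16.2 km

γ = 1/√(1 − 0.913²) = 2.4512
Δx' = γ(Δx − vΔt) = 2.4512 × (7920 m − 0.913×(2.998×10^8 m/s)×4.77×10^-6 s)
= 2.4512 × (6614.4 m) = 16.2 km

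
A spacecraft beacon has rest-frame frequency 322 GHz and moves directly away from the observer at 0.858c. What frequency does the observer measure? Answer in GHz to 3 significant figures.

f_obs ≈ 89.0 GHz

Relativistic Doppler: f_obs = f_src √((1−β)/(1+β))
= 322 × √(0.14200/1.8580) = 322 × 0.27645 = 89.0 GHz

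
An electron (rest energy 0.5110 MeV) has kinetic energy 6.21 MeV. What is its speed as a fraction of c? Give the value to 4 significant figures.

γ = 1 + K/(m₀c²) = 1 + 6.21/0.5110 = 13.1526
β = √(1 − 1/γ²) = 0.9971

β ≈ 0.9971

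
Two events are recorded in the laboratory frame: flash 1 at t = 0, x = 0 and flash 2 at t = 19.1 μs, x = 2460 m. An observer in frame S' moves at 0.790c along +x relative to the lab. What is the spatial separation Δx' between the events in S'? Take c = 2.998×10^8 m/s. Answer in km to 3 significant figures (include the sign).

Δx' ≈ -3.37 km

γ = 1/√(1 − 0.790²) = 1.6310
Δx' = γ(Δx − vΔt) = 1.6310 × (2460 m − 0.790×(2.998×10^8 m/s)×19.1×10^-6 s)
= 1.6310 × (-2063.7 m) = -3.37 km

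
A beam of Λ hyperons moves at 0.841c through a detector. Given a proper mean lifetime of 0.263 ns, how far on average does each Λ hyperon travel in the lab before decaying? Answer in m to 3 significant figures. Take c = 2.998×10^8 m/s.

γ = 1/√(1 − 0.841²) = 1.8483
Dilated lifetime: Δt = γτ₀ = 1.8483 × 0.263 ns = 0.48611 ns
d = vΔt = 0.841c × 0.48611 ns = 2.5213×10^8 m/s × 4.8611×10^-10 s = 0.123 m

d ≈ 0.123 m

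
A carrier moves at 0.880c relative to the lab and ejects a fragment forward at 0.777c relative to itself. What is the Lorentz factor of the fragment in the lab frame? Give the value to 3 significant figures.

u_lab = (0.777 + 0.880)/(1 + 0.777×0.880) = 1.657/1.68376 = 0.984107
γ = 1/√(1 − 0.984107²) = 5.63

γ ≈ 5.63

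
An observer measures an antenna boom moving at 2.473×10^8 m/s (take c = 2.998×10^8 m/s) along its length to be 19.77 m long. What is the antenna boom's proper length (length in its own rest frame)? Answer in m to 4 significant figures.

β = v/c = 2.473×10^8 / 2.998×10^8 = 0.824883
γ = 1/√(1 − 0.824883²) = 1.76896
L₀ = γL = 1.76896 × 19.77 = 34.97 m

L₀ ≈ 34.97 m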